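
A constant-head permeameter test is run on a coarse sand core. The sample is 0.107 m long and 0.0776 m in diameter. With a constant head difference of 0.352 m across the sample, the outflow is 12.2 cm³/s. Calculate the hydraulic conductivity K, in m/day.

Cross-sectional area A = π·(d/2)² = π × (0.0776/2)² = 0.004729 m².
Convert discharge: 12.2 cm³/s = 1.220e-05 m³/s.
Darcy's law rearranged: K = Q·L / (A·Δh) = 1.220e-05 × 0.107 / (0.004729 × 0.352) = 0.0007841 m/s = 67.75 m/day.

67.7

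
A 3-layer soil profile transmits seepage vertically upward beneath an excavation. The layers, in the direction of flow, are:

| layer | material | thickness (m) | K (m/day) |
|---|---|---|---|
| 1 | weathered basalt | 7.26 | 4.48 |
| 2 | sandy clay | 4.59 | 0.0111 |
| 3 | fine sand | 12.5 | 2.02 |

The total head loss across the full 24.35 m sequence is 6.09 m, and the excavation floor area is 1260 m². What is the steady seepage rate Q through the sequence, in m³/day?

18.2

Flow is perpendicular to layering, so the layers act in series and the equivalent K is the thickness-weighted harmonic mean.
Total thickness L = 7.26 + 4.59 + 12.5 = 24.35 m.
Σ(b_i/K_i) = 7.26/4.48 + 4.59/0.0111 + 12.5/2.02 = 421.3 d.
K_eq = L / Σ(b_i/K_i) = 24.35 / 421.3 = 0.05779 m/day.
Q = K_eq · A · (Δh/L) = 0.05779 × 1260 × (6.09/24.35) = 18.21 m³/day.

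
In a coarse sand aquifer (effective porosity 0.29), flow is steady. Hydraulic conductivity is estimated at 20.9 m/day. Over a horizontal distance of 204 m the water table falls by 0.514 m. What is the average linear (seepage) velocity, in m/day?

Hydraulic gradient i = Δh / L = 0.514 / 204 = 0.002520.
Darcy flux q = K · i = 20.90 × 0.002520 = 0.05266 m/day.
Seepage velocity v = q / n_e = 0.05266 / 0.29 = 0.1816 m/day.

0.182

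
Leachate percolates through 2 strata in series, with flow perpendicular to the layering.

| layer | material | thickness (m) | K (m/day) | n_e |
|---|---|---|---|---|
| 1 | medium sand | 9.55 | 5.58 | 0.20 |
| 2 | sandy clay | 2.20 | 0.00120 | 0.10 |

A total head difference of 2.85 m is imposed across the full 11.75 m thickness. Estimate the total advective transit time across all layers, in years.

With flow normal to the layers, continuity requires the same specific discharge q through every layer.
Σ(b_i/K_i) = 9.55/5.58 + 2.20/0.00120 = 1835 d.
q = Δh / Σ(b_i/K_i) = 2.85 / 1835 = 0.001553 m/day.
In each layer the seepage velocity is v_i = q/n_i, so the layer transit time is t_i = b_i·n_i / q:
  layer 1 (medium sand): t_1 = 9.55 × 0.20 / 0.001553 = 1230 d
  layer 2 (sandy clay): t_2 = 2.20 × 0.10 / 0.001553 = 141.7 d
Total t = Σ t_i = 1371 days = 3.755 years.

3.75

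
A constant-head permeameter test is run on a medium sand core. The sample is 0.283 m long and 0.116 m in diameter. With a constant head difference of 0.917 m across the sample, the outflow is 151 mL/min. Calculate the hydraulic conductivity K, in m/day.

6.35

Cross-sectional area A = π·(d/2)² = π × (0.116/2)² = 0.01057 m².
Convert discharge: 151 mL/min = 2.517e-06 m³/s.
Darcy's law rearranged: K = Q·L / (A·Δh) = 2.517e-06 × 0.283 / (0.01057 × 0.917) = 7.349e-05 m/s = 6.350 m/day.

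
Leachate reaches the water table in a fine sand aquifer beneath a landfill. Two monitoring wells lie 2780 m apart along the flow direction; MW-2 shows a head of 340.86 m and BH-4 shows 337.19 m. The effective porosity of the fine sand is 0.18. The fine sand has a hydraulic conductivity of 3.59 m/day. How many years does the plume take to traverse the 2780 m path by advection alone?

289

Hydraulic gradient i = (340.86 − 337.19) / 2780 = 3.67 / 2780 = 0.001320.
Darcy flux q = K · i = 3.590 × 0.001320 = 0.004739 m/day.
Seepage velocity v = q / n_e = 0.004739 / 0.18 = 0.02633 m/day.
Travel time t = L / v = 2780 / 0.02633 = 1.056e+05 days = 289.1 years.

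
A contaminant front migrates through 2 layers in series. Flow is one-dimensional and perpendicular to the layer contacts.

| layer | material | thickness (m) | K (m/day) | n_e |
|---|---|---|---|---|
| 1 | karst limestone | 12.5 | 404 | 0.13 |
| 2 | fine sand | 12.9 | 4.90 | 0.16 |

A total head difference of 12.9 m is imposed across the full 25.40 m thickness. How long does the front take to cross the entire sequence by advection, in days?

0.762

With flow normal to the layers, continuity requires the same specific discharge q through every layer.
Σ(b_i/K_i) = 12.5/404 + 12.9/4.90 = 2.664 d.
q = Δh / Σ(b_i/K_i) = 12.9 / 2.664 = 4.843 m/day.
In each layer the seepage velocity is v_i = q/n_i, so the layer transit time is t_i = b_i·n_i / q:
  layer 1 (karst limestone): t_1 = 12.5 × 0.13 / 4.843 = 0.3355 d
  layer 2 (fine sand): t_2 = 12.9 × 0.16 / 4.843 = 0.4262 d
Total t = Σ t_i = 0.7617 days.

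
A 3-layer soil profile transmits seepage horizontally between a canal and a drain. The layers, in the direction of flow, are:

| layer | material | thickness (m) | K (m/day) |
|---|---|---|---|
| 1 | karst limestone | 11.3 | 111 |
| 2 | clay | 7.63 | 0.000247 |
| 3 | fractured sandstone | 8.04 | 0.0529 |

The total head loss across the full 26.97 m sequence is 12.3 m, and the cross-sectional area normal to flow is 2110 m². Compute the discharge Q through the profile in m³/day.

0.836

Flow is perpendicular to layering, so the layers act in series and the equivalent K is the thickness-weighted harmonic mean.
Total thickness L = 11.3 + 7.63 + 8.04 = 26.97 m.
Σ(b_i/K_i) = 11.3/111 + 7.63/0.000247 + 8.04/0.0529 = 31043 d.
K_eq = L / Σ(b_i/K_i) = 26.97 / 31043 = 0.0008688 m/day.
Q = K_eq · A · (Δh/L) = 0.0008688 × 2110 × (12.3/26.97) = 0.8360 m³/day.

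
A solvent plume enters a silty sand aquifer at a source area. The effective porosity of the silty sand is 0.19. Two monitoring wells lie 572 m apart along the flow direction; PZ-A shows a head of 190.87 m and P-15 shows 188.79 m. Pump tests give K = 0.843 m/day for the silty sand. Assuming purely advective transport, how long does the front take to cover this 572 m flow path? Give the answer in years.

97.1

Hydraulic gradient i = (190.87 − 188.79) / 572 = 2.08 / 572 = 0.003636.
Darcy flux q = K · i = 0.8430 × 0.003636 = 0.003065 m/day.
Seepage velocity v = q / n_e = 0.003065 / 0.19 = 0.01613 m/day.
Travel time t = L / v = 572 / 0.01613 = 35453 days = 97.07 years.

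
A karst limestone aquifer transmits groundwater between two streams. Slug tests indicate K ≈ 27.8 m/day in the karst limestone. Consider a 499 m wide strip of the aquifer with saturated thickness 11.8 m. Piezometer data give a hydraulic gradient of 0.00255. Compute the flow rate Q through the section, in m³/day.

417

Cross-sectional area A = 499 × 11.8 = 5888 m².
Hydraulic gradient i = 0.00255.
Darcy's law: Q = K · A · i = 27.80 × 5888 × 0.002550 = 417.4 m³/day.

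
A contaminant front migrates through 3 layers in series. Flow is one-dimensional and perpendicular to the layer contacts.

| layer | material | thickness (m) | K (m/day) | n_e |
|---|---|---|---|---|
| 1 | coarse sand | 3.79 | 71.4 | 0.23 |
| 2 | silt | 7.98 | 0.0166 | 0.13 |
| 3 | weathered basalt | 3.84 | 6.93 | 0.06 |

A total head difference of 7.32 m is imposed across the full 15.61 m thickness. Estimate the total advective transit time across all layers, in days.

141

With flow normal to the layers, continuity requires the same specific discharge q through every layer.
Σ(b_i/K_i) = 3.79/71.4 + 7.98/0.0166 + 3.84/6.93 = 481.3 d.
q = Δh / Σ(b_i/K_i) = 7.32 / 481.3 = 0.01521 m/day.
In each layer the seepage velocity is v_i = q/n_i, so the layer transit time is t_i = b_i·n_i / q:
  layer 1 (coarse sand): t_1 = 3.79 × 0.23 / 0.01521 = 57.32 d
  layer 2 (silt): t_2 = 7.98 × 0.13 / 0.01521 = 68.21 d
  layer 3 (weathered basalt): t_3 = 3.84 × 0.06 / 0.01521 = 15.15 d
Total t = Σ t_i = 140.7 days.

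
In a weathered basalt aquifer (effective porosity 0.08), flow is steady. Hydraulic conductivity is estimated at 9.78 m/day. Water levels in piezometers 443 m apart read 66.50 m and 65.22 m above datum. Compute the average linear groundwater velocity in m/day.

Hydraulic gradient i = (66.50 − 65.22) / 443 = 1.28 / 443 = 0.002889.
Darcy flux q = K · i = 9.780 × 0.002889 = 0.02826 m/day.
Seepage velocity v = q / n_e = 0.02826 / 0.08 = 0.3532 m/day.

0.353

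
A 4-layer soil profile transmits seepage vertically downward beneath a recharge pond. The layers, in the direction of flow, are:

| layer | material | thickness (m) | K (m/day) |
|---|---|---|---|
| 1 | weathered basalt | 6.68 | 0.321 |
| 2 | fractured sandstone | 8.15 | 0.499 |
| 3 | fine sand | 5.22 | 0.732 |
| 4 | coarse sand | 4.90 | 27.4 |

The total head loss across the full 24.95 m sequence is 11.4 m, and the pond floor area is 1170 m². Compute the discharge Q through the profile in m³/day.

300

Flow is perpendicular to layering, so the layers act in series and the equivalent K is the thickness-weighted harmonic mean.
Total thickness L = 6.68 + 8.15 + 5.22 + 4.90 = 24.95 m.
Σ(b_i/K_i) = 6.68/0.321 + 8.15/0.499 + 5.22/0.732 + 4.90/27.4 = 44.45 d.
K_eq = L / Σ(b_i/K_i) = 24.95 / 44.45 = 0.5613 m/day.
Q = K_eq · A · (Δh/L) = 0.5613 × 1170 × (11.4/24.95) = 300.0 m³/day.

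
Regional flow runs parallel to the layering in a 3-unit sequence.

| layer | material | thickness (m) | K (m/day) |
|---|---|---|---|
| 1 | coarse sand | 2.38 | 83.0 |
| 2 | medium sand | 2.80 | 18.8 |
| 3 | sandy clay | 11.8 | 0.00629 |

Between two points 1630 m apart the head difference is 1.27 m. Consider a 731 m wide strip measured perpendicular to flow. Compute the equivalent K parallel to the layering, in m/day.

14.7

Flow is parallel to layering, so each bed carries its own Darcy discharge and the transmissivities add.
Σ(K_i·b_i) = 83.0×2.38 + 18.8×2.80 + 0.00629×11.8 = 250.3 m²/day.
Total thickness b = 16.98 m, so K_eq = Σ(K_i·b_i)/b = 14.74 m/day.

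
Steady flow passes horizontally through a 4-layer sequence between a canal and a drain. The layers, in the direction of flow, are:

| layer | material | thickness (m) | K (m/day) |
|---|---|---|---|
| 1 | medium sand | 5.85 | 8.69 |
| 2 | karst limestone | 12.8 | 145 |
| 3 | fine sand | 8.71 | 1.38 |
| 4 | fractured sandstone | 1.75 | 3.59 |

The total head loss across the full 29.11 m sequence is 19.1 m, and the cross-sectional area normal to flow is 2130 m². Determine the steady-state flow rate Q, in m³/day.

5380

Flow is perpendicular to layering, so the layers act in series and the equivalent K is the thickness-weighted harmonic mean.
Total thickness L = 5.85 + 12.8 + 8.71 + 1.75 = 29.11 m.
Σ(b_i/K_i) = 5.85/8.69 + 12.8/145 + 8.71/1.38 + 1.75/3.59 = 7.561 d.
K_eq = L / Σ(b_i/K_i) = 29.11 / 7.561 = 3.850 m/day.
Q = K_eq · A · (Δh/L) = 3.850 × 2130 × (19.1/29.11) = 5381 m³/day.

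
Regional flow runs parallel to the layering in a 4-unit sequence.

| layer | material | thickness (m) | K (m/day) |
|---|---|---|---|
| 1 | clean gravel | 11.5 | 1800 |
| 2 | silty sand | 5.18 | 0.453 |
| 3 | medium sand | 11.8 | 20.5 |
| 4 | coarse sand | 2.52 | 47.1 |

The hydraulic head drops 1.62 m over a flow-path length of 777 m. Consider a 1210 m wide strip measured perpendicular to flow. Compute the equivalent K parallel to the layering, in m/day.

Flow is parallel to layering, so each bed carries its own Darcy discharge and the transmissivities add.
Σ(K_i·b_i) = 1800×11.5 + 0.453×5.18 + 20.5×11.8 + 47.1×2.52 = 21063 m²/day.
Total thickness b = 31.00 m, so K_eq = Σ(K_i·b_i)/b = 679.4 m/day.

679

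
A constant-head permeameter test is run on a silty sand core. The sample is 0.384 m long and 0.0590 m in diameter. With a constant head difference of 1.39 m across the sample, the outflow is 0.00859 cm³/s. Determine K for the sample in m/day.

Cross-sectional area A = π·(d/2)² = π × (0.0590/2)² = 0.002734 m².
Convert discharge: 0.00859 cm³/s = 8.590e-09 m³/s.
Darcy's law rearranged: K = Q·L / (A·Δh) = 8.590e-09 × 0.384 / (0.002734 × 1.39) = 8.680e-07 m/s = 0.07499 m/day.

0.0750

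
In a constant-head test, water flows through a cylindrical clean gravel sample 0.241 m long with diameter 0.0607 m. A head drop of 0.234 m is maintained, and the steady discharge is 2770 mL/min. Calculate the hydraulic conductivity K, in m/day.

Cross-sectional area A = π·(d/2)² = π × (0.0607/2)² = 0.002894 m².
Convert discharge: 2770 mL/min = 4.617e-05 m³/s.
Darcy's law rearranged: K = Q·L / (A·Δh) = 4.617e-05 × 0.241 / (0.002894 × 0.234) = 0.01643 m/s = 1420 m/day.

1420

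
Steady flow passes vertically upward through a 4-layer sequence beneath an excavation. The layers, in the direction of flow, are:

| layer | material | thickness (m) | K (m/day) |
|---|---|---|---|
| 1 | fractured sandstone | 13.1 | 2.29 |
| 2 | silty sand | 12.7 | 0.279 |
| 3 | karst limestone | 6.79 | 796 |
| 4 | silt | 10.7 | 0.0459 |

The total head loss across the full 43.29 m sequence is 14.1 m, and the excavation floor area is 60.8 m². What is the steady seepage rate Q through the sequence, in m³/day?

Flow is perpendicular to layering, so the layers act in series and the equivalent K is the thickness-weighted harmonic mean.
Total thickness L = 13.1 + 12.7 + 6.79 + 10.7 = 43.29 m.
Σ(b_i/K_i) = 13.1/2.29 + 12.7/0.279 + 6.79/796 + 10.7/0.0459 = 284.4 d.
K_eq = L / Σ(b_i/K_i) = 43.29 / 284.4 = 0.1522 m/day.
Q = K_eq · A · (Δh/L) = 0.1522 × 60.8 × (14.1/43.29) = 3.015 m³/day.

3.01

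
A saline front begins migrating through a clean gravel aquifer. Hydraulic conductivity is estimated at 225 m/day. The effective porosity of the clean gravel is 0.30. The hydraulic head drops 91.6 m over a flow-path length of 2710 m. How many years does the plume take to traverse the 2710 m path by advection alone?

Hydraulic gradient i = Δh / L = 91.6 / 2710 = 0.03380.
Darcy flux q = K · i = 225.0 × 0.03380 = 7.605 m/day.
Seepage velocity v = q / n_e = 7.605 / 0.30 = 25.35 m/day.
Travel time t = L / v = 2710 / 25.35 = 106.9 days = 0.2927 years.

0.293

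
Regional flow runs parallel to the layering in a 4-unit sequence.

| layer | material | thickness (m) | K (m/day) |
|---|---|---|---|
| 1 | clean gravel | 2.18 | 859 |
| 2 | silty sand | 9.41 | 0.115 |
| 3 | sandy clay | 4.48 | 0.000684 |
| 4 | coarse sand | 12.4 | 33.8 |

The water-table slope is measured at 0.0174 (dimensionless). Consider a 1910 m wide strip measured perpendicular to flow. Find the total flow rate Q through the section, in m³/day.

Flow is parallel to layering, so each bed carries its own Darcy discharge and the transmissivities add.
Σ(K_i·b_i) = 859×2.18 + 0.115×9.41 + 0.000684×4.48 + 33.8×12.4 = 2293 m²/day.
Hydraulic gradient i = 0.0174.
Q = Σ(K_i·b_i) · W · i = 2293 × 1910 × 0.01740 = 76200 m³/day.

76200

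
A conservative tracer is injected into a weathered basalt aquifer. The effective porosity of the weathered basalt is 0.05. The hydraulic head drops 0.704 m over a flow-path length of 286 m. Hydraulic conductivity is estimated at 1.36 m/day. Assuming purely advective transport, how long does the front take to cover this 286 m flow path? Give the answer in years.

Hydraulic gradient i = Δh / L = 0.704 / 286 = 0.002462.
Darcy flux q = K · i = 1.360 × 0.002462 = 0.003348 m/day.
Seepage velocity v = q / n_e = 0.003348 / 0.05 = 0.06695 m/day.
Travel time t = L / v = 286 / 0.06695 = 4272 days = 11.70 years.

11.7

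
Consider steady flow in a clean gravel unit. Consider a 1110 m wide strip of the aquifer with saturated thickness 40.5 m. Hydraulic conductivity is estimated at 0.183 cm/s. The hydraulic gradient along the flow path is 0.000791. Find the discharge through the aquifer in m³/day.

5620

Convert K: 0.183 cm/s × 864 = 158.1 m/day.
Cross-sectional area A = 1110 × 40.5 = 44955 m².
Hydraulic gradient i = 0.000791.
Darcy's law: Q = K · A · i = 158.1 × 44955 × 0.0007910 = 5622 m³/day.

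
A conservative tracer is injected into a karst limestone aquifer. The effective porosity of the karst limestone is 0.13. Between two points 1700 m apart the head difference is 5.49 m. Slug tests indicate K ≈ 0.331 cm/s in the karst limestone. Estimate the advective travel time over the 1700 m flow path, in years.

Convert K: 0.331 cm/s × 864 = 286.0 m/day.
Hydraulic gradient i = Δh / L = 5.49 / 1700 = 0.003229.
Darcy flux q = K · i = 286.0 × 0.003229 = 0.9236 m/day.
Seepage velocity v = q / n_e = 0.9236 / 0.13 = 7.104 m/day.
Travel time t = L / v = 1700 / 7.104 = 239.3 days = 0.6551 years.

0.655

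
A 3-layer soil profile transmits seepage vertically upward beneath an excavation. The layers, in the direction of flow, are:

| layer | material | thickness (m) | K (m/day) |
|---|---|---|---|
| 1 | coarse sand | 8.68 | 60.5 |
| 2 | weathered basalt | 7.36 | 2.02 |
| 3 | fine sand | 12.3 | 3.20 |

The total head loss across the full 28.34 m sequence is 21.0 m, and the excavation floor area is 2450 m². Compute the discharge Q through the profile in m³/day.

6740

Flow is perpendicular to layering, so the layers act in series and the equivalent K is the thickness-weighted harmonic mean.
Total thickness L = 8.68 + 7.36 + 12.3 = 28.34 m.
Σ(b_i/K_i) = 8.68/60.5 + 7.36/2.02 + 12.3/3.20 = 7.631 d.
K_eq = L / Σ(b_i/K_i) = 28.34 / 7.631 = 3.714 m/day.
Q = K_eq · A · (Δh/L) = 3.714 × 2450 × (21.0/28.34) = 6742 m³/day.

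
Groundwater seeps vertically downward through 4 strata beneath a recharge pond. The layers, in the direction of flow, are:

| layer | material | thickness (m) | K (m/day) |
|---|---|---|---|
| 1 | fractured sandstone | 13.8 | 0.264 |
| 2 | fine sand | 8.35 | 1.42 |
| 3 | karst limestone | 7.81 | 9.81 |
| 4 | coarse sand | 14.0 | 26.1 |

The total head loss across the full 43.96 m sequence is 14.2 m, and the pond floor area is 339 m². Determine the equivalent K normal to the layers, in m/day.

0.739

Flow is perpendicular to layering, so the layers act in series and the equivalent K is the thickness-weighted harmonic mean.
Total thickness L = 13.8 + 8.35 + 7.81 + 14.0 = 43.96 m.
Σ(b_i/K_i) = 13.8/0.264 + 8.35/1.42 + 7.81/9.81 + 14.0/26.1 = 59.49 d.
K_eq = L / Σ(b_i/K_i) = 43.96 / 59.49 = 0.7390 m/day.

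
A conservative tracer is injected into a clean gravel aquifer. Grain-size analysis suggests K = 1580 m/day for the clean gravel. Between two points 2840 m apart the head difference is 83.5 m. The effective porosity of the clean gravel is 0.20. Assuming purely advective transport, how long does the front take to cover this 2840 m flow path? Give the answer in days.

12.2

Hydraulic gradient i = Δh / L = 83.5 / 2840 = 0.02940.
Darcy flux q = K · i = 1580 × 0.02940 = 46.45 m/day.
Seepage velocity v = q / n_e = 46.45 / 0.20 = 232.3 m/day.
Travel time t = L / v = 2840 / 232.3 = 12.23 days.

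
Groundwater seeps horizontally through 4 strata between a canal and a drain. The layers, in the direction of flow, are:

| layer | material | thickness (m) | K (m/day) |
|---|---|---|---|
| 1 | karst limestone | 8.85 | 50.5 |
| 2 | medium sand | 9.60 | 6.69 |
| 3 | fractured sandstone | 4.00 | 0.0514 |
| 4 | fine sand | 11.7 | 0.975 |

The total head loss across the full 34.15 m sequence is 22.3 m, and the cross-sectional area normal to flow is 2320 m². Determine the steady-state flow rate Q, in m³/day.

Flow is perpendicular to layering, so the layers act in series and the equivalent K is the thickness-weighted harmonic mean.
Total thickness L = 8.85 + 9.60 + 4.00 + 11.7 = 34.15 m.
Σ(b_i/K_i) = 8.85/50.5 + 9.60/6.69 + 4.00/0.0514 + 11.7/0.975 = 91.43 d.
K_eq = L / Σ(b_i/K_i) = 34.15 / 91.43 = 0.3735 m/day.
Q = K_eq · A · (Δh/L) = 0.3735 × 2320 × (22.3/34.15) = 565.8 m³/day.

566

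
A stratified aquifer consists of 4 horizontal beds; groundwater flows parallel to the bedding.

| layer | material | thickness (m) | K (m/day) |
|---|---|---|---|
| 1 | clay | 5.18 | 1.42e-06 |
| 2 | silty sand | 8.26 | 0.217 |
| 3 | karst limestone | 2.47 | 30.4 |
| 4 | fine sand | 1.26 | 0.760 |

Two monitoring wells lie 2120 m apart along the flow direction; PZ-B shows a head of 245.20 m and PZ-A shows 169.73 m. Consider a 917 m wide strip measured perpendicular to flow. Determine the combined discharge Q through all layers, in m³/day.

2540

Flow is parallel to layering, so each bed carries its own Darcy discharge and the transmissivities add.
Σ(K_i·b_i) = 1.42e-06×5.18 + 0.217×8.26 + 30.4×2.47 + 0.760×1.26 = 77.84 m²/day.
Hydraulic gradient i = (245.20 − 169.73) / 2120 = 75.47 / 2120 = 0.03560.
Q = Σ(K_i·b_i) · W · i = 77.84 × 917 × 0.03560 = 2541 m³/day.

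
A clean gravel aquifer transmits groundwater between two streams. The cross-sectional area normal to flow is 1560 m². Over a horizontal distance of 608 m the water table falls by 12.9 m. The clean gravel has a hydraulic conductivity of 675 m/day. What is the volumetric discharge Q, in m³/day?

22300

Hydraulic gradient i = Δh / L = 12.9 / 608 = 0.02122.
Darcy's law: Q = K · A · i = 675.0 × 1560 × 0.02122 = 22342 m³/day.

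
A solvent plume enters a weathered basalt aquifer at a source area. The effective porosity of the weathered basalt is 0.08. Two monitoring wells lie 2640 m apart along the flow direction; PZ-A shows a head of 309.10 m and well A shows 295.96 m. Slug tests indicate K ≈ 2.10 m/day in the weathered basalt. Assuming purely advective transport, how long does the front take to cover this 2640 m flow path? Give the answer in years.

55.3

Hydraulic gradient i = (309.10 − 295.96) / 2640 = 13.14 / 2640 = 0.004977.
Darcy flux q = K · i = 2.100 × 0.004977 = 0.01045 m/day.
Seepage velocity v = q / n_e = 0.01045 / 0.08 = 0.1307 m/day.
Travel time t = L / v = 2640 / 0.1307 = 20206 days = 55.32 years.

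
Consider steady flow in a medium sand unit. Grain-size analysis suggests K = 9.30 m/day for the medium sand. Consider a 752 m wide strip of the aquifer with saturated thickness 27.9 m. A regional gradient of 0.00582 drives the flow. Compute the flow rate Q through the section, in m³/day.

Cross-sectional area A = 752 × 27.9 = 20981 m².
Hydraulic gradient i = 0.00582.
Darcy's law: Q = K · A · i = 9.300 × 20981 × 0.005820 = 1136 m³/day.

1140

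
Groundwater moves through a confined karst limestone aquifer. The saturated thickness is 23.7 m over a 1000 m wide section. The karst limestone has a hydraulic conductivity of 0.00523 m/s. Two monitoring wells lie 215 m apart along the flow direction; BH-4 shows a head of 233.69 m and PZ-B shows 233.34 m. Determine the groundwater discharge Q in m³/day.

Convert K: 0.00523 m/s × 86400 = 451.9 m/day.
Cross-sectional area A = 1000 × 23.7 = 23700 m².
Hydraulic gradient i = (233.69 − 233.34) / 215 = 0.35 / 215 = 0.001628.
Darcy's law: Q = K · A · i = 451.9 × 23700 × 0.001628 = 17434 m³/day.

17400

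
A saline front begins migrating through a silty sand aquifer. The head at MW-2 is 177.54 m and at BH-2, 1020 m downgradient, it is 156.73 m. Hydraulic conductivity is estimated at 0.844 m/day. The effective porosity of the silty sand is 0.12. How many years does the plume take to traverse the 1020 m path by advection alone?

Hydraulic gradient i = (177.54 − 156.73) / 1020 = 20.81 / 1020 = 0.02040.
Darcy flux q = K · i = 0.8440 × 0.02040 = 0.01722 m/day.
Seepage velocity v = q / n_e = 0.01722 / 0.12 = 0.1435 m/day.
Travel time t = L / v = 1020 / 0.1435 = 7108 days = 19.46 years.

19.5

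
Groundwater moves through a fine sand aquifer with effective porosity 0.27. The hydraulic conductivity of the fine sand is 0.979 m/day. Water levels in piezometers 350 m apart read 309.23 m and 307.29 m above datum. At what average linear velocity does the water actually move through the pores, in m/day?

0.0201

Hydraulic gradient i = (309.23 − 307.29) / 350 = 1.94 / 350 = 0.005543.
Darcy flux q = K · i = 0.9790 × 0.005543 = 0.005426 m/day.
Seepage velocity v = q / n_e = 0.005426 / 0.27 = 0.02010 m/day.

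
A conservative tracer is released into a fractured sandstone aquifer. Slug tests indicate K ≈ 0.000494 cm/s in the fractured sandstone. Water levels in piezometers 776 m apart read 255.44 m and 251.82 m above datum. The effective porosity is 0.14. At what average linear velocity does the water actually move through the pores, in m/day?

Convert K: 0.000494 cm/s × 864 = 0.4268 m/day.
Hydraulic gradient i = (255.44 − 251.82) / 776 = 3.62 / 776 = 0.004665.
Darcy flux q = K · i = 0.4268 × 0.004665 = 0.001991 m/day.
Seepage velocity v = q / n_e = 0.001991 / 0.14 = 0.01422 m/day.

0.0142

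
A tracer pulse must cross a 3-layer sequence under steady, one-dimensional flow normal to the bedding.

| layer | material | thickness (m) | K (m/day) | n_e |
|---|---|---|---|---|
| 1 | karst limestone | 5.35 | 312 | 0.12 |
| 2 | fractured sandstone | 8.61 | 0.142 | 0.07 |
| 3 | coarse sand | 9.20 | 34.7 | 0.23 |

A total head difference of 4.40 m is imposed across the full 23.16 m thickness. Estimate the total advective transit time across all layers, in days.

46.5

With flow normal to the layers, continuity requires the same specific discharge q through every layer.
Σ(b_i/K_i) = 5.35/312 + 8.61/0.142 + 9.20/34.7 = 60.92 d.
q = Δh / Σ(b_i/K_i) = 4.40 / 60.92 = 0.07223 m/day.
In each layer the seepage velocity is v_i = q/n_i, so the layer transit time is t_i = b_i·n_i / q:
  layer 1 (karst limestone): t_1 = 5.35 × 0.12 / 0.07223 = 8.888 d
  layer 2 (fractured sandstone): t_2 = 8.61 × 0.07 / 0.07223 = 8.344 d
  layer 3 (coarse sand): t_3 = 9.20 × 0.23 / 0.07223 = 29.30 d
Total t = Σ t_i = 46.53 days.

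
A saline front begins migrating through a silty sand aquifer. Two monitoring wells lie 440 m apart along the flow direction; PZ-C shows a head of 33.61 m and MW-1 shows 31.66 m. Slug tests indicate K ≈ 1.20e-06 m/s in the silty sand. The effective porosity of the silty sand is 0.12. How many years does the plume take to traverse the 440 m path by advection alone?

Convert K: 1.20e-06 m/s × 86400 = 0.1037 m/day.
Hydraulic gradient i = (33.61 − 31.66) / 440 = 1.95 / 440 = 0.004432.
Darcy flux q = K · i = 0.1037 × 0.004432 = 0.0004595 m/day.
Seepage velocity v = q / n_e = 0.0004595 / 0.12 = 0.003829 m/day.
Travel time t = L / v = 440 / 0.003829 = 1.149e+05 days = 314.6 years.

315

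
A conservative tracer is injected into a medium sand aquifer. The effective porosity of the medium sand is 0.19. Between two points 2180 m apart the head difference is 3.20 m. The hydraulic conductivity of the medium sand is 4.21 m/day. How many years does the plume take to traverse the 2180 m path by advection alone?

184

Hydraulic gradient i = Δh / L = 3.20 / 2180 = 0.001468.
Darcy flux q = K · i = 4.210 × 0.001468 = 0.006180 m/day.
Seepage velocity v = q / n_e = 0.006180 / 0.19 = 0.03253 m/day.
Travel time t = L / v = 2180 / 0.03253 = 67025 days = 183.5 years.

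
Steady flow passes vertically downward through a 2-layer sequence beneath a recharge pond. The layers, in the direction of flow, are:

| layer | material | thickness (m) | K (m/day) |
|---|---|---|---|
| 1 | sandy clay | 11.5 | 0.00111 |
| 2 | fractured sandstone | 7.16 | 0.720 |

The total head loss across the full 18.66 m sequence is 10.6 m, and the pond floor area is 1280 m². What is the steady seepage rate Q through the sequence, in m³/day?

Flow is perpendicular to layering, so the layers act in series and the equivalent K is the thickness-weighted harmonic mean.
Total thickness L = 11.5 + 7.16 = 18.66 m.
Σ(b_i/K_i) = 11.5/0.00111 + 7.16/0.720 = 10370 d.
K_eq = L / Σ(b_i/K_i) = 18.66 / 10370 = 0.001799 m/day.
Q = K_eq · A · (Δh/L) = 0.001799 × 1280 × (10.6/18.66) = 1.308 m³/day.

1.31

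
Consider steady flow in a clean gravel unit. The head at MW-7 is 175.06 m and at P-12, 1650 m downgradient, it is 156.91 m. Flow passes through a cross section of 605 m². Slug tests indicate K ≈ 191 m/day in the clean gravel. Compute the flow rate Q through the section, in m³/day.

Hydraulic gradient i = (175.06 − 156.91) / 1650 = 18.15 / 1650 = 0.01100.
Darcy's law: Q = K · A · i = 191.0 × 605.0 × 0.01100 = 1271 m³/day.

1270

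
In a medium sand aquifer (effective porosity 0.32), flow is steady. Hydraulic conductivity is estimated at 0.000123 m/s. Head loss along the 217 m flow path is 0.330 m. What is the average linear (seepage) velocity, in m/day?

0.0505

Convert K: 0.000123 m/s × 86400 = 10.63 m/day.
Hydraulic gradient i = Δh / L = 0.330 / 217 = 0.001521.
Darcy flux q = K · i = 10.63 × 0.001521 = 0.01616 m/day.
Seepage velocity v = q / n_e = 0.01616 / 0.32 = 0.05050 m/day.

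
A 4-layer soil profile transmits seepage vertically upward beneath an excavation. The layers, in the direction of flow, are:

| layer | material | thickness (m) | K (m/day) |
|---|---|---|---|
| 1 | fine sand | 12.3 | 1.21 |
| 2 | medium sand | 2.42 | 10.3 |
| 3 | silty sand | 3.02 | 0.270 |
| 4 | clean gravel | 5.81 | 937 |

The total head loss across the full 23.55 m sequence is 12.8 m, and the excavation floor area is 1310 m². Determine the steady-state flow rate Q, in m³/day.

Flow is perpendicular to layering, so the layers act in series and the equivalent K is the thickness-weighted harmonic mean.
Total thickness L = 12.3 + 2.42 + 3.02 + 5.81 = 23.55 m.
Σ(b_i/K_i) = 12.3/1.21 + 2.42/10.3 + 3.02/0.270 + 5.81/937 = 21.59 d.
K_eq = L / Σ(b_i/K_i) = 23.55 / 21.59 = 1.091 m/day.
Q = K_eq · A · (Δh/L) = 1.091 × 1310 × (12.8/23.55) = 776.6 m³/day.

777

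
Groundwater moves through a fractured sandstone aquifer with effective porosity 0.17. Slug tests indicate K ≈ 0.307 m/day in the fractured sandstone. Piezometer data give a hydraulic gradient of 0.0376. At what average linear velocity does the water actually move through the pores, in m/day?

Hydraulic gradient i = 0.0376.
Darcy flux q = K · i = 0.3070 × 0.03760 = 0.01154 m/day.
Seepage velocity v = q / n_e = 0.01154 / 0.17 = 0.06790 m/day.

0.0679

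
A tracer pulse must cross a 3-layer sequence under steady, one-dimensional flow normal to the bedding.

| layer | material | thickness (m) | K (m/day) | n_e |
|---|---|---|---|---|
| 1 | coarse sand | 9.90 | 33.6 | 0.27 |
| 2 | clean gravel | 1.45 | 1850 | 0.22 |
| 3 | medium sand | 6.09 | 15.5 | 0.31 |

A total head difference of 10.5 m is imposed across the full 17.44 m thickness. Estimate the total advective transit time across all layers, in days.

0.320

With flow normal to the layers, continuity requires the same specific discharge q through every layer.
Σ(b_i/K_i) = 9.90/33.6 + 1.45/1850 + 6.09/15.5 = 0.6883 d.
q = Δh / Σ(b_i/K_i) = 10.5 / 0.6883 = 15.25 m/day.
In each layer the seepage velocity is v_i = q/n_i, so the layer transit time is t_i = b_i·n_i / q:
  layer 1 (coarse sand): t_1 = 9.90 × 0.27 / 15.25 = 0.1752 d
  layer 2 (clean gravel): t_2 = 1.45 × 0.22 / 15.25 = 0.02091 d
  layer 3 (medium sand): t_3 = 6.09 × 0.31 / 15.25 = 0.1238 d
Total t = Σ t_i = 0.3199 days.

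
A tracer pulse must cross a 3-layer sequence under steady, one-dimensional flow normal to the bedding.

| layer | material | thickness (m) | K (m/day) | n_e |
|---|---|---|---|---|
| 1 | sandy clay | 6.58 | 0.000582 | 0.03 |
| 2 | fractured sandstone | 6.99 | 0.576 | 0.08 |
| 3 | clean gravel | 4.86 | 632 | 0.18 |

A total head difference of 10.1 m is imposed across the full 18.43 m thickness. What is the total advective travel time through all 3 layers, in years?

5.01

With flow normal to the layers, continuity requires the same specific discharge q through every layer.
Σ(b_i/K_i) = 6.58/0.000582 + 6.99/0.576 + 4.86/632 = 11318 d.
q = Δh / Σ(b_i/K_i) = 10.1 / 11318 = 0.0008924 m/day.
In each layer the seepage velocity is v_i = q/n_i, so the layer transit time is t_i = b_i·n_i / q:
  layer 1 (sandy clay): t_1 = 6.58 × 0.03 / 0.0008924 = 221.2 d
  layer 2 (fractured sandstone): t_2 = 6.99 × 0.08 / 0.0008924 = 626.6 d
  layer 3 (clean gravel): t_3 = 4.86 × 0.18 / 0.0008924 = 980.3 d
Total t = Σ t_i = 1828 days = 5.005 years.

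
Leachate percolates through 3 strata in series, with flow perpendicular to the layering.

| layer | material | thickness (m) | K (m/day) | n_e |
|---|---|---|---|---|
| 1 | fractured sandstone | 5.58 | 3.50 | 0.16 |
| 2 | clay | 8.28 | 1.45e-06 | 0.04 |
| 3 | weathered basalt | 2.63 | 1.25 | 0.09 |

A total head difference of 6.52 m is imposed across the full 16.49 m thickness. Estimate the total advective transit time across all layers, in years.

3500

With flow normal to the layers, continuity requires the same specific discharge q through every layer.
Σ(b_i/K_i) = 5.58/3.50 + 8.28/1.45e-06 + 2.63/1.25 = 5.710e+06 d.
q = Δh / Σ(b_i/K_i) = 6.52 / 5.710e+06 = 1.142e-06 m/day.
In each layer the seepage velocity is v_i = q/n_i, so the layer transit time is t_i = b_i·n_i / q:
  layer 1 (fractured sandstone): t_1 = 5.58 × 0.16 / 1.142e-06 = 7.819e+05 d
  layer 2 (clay): t_2 = 8.28 × 0.04 / 1.142e-06 = 2.901e+05 d
  layer 3 (weathered basalt): t_3 = 2.63 × 0.09 / 1.142e-06 = 2.073e+05 d
Total t = Σ t_i = 1.279e+06 days = 3503 years.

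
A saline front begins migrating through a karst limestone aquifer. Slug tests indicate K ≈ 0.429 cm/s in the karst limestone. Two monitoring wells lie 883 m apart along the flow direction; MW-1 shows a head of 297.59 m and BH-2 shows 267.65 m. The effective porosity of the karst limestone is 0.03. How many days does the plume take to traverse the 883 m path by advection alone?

2.11

Convert K: 0.429 cm/s × 864 = 370.7 m/day.
Hydraulic gradient i = (297.59 − 267.65) / 883 = 29.94 / 883 = 0.03391.
Darcy flux q = K · i = 370.7 × 0.03391 = 12.57 m/day.
Seepage velocity v = q / n_e = 12.57 / 0.03 = 418.9 m/day.
Travel time t = L / v = 883 / 418.9 = 2.108 days.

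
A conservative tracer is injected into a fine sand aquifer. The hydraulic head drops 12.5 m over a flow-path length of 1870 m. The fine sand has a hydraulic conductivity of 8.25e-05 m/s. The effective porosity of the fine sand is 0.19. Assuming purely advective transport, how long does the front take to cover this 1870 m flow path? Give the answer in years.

Convert K: 8.25e-05 m/s × 86400 = 7.128 m/day.
Hydraulic gradient i = Δh / L = 12.5 / 1870 = 0.006684.
Darcy flux q = K · i = 7.128 × 0.006684 = 0.04765 m/day.
Seepage velocity v = q / n_e = 0.04765 / 0.19 = 0.2508 m/day.
Travel time t = L / v = 1870 / 0.2508 = 7457 days = 20.42 years.

20.4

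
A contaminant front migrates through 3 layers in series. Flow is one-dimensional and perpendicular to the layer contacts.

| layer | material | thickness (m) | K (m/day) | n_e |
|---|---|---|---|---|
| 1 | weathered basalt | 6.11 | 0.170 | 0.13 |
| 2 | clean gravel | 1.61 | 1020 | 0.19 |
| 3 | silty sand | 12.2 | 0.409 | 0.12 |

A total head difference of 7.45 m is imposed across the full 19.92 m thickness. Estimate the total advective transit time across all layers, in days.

With flow normal to the layers, continuity requires the same specific discharge q through every layer.
Σ(b_i/K_i) = 6.11/0.170 + 1.61/1020 + 12.2/0.409 = 65.77 d.
q = Δh / Σ(b_i/K_i) = 7.45 / 65.77 = 0.1133 m/day.
In each layer the seepage velocity is v_i = q/n_i, so the layer transit time is t_i = b_i·n_i / q:
  layer 1 (weathered basalt): t_1 = 6.11 × 0.13 / 0.1133 = 7.012 d
  layer 2 (clean gravel): t_2 = 1.61 × 0.19 / 0.1133 = 2.701 d
  layer 3 (silty sand): t_3 = 12.2 × 0.12 / 0.1133 = 12.92 d
Total t = Σ t_i = 22.64 days.

22.6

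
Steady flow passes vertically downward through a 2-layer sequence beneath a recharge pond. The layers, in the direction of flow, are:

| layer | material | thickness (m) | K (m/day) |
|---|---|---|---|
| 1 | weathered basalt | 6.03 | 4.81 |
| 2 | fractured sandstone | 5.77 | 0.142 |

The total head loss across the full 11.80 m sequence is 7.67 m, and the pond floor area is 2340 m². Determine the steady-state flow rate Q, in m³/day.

Flow is perpendicular to layering, so the layers act in series and the equivalent K is the thickness-weighted harmonic mean.
Total thickness L = 6.03 + 5.77 = 11.80 m.
Σ(b_i/K_i) = 6.03/4.81 + 5.77/0.142 = 41.89 d.
K_eq = L / Σ(b_i/K_i) = 11.80 / 41.89 = 0.2817 m/day.
Q = K_eq · A · (Δh/L) = 0.2817 × 2340 × (7.67/11.80) = 428.5 m³/day.

428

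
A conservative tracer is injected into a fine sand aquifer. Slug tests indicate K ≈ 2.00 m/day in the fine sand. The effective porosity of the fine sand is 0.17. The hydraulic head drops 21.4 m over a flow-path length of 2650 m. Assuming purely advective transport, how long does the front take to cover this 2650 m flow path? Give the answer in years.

76.4

Hydraulic gradient i = Δh / L = 21.4 / 2650 = 0.008075.
Darcy flux q = K · i = 2.000 × 0.008075 = 0.01615 m/day.
Seepage velocity v = q / n_e = 0.01615 / 0.17 = 0.09501 m/day.
Travel time t = L / v = 2650 / 0.09501 = 27893 days = 76.37 years.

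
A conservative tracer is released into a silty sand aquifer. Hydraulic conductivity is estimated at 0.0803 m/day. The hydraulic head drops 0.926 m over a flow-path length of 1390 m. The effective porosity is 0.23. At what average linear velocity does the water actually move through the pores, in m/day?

Hydraulic gradient i = Δh / L = 0.926 / 1390 = 0.0006662.
Darcy flux q = K · i = 0.08030 × 0.0006662 = 5.349e-05 m/day.
Seepage velocity v = q / n_e = 5.349e-05 / 0.23 = 0.0002326 m/day.

0.000233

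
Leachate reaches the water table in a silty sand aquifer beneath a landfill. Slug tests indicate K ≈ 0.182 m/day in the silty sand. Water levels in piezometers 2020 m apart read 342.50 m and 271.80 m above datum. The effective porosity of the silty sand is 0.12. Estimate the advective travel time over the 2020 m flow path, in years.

104

Hydraulic gradient i = (342.50 − 271.80) / 2020 = 70.7 / 2020 = 0.03500.
Darcy flux q = K · i = 0.1820 × 0.03500 = 0.006370 m/day.
Seepage velocity v = q / n_e = 0.006370 / 0.12 = 0.05308 m/day.
Travel time t = L / v = 2020 / 0.05308 = 38053 days = 104.2 years.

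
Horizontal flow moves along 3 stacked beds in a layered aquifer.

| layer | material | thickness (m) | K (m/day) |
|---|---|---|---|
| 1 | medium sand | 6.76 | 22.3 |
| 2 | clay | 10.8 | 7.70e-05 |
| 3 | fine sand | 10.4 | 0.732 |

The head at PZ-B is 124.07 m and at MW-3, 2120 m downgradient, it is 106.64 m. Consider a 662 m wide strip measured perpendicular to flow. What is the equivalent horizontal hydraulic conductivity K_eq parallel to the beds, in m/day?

5.66

Flow is parallel to layering, so each bed carries its own Darcy discharge and the transmissivities add.
Σ(K_i·b_i) = 22.3×6.76 + 7.70e-05×10.8 + 0.732×10.4 = 158.4 m²/day.
Total thickness b = 27.96 m, so K_eq = Σ(K_i·b_i)/b = 5.664 m/day.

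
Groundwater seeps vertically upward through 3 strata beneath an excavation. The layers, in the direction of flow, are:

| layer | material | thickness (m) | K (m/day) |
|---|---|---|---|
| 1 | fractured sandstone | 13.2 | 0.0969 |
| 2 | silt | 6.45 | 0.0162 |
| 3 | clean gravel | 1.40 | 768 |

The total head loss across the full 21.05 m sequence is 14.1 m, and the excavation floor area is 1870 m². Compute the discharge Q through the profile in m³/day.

49.3

Flow is perpendicular to layering, so the layers act in series and the equivalent K is the thickness-weighted harmonic mean.
Total thickness L = 13.2 + 6.45 + 1.40 = 21.05 m.
Σ(b_i/K_i) = 13.2/0.0969 + 6.45/0.0162 + 1.40/768 = 534.4 d.
K_eq = L / Σ(b_i/K_i) = 21.05 / 534.4 = 0.03939 m/day.
Q = K_eq · A · (Δh/L) = 0.03939 × 1870 × (14.1/21.05) = 49.34 m³/day.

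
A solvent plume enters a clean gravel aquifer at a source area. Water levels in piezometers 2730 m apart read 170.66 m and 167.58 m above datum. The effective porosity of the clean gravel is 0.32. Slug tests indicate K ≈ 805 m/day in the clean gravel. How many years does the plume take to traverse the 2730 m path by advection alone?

2.63

Hydraulic gradient i = (170.66 − 167.58) / 2730 = 3.08 / 2730 = 0.001128.
Darcy flux q = K · i = 805.0 × 0.001128 = 0.9082 m/day.
Seepage velocity v = q / n_e = 0.9082 / 0.32 = 2.838 m/day.
Travel time t = L / v = 2730 / 2.838 = 961.9 days = 2.634 years.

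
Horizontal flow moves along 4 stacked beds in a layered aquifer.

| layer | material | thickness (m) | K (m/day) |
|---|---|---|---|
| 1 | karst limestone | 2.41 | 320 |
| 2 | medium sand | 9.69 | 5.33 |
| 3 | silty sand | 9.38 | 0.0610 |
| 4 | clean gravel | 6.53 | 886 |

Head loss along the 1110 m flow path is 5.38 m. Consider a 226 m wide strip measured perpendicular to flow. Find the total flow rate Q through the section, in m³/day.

7240

Flow is parallel to layering, so each bed carries its own Darcy discharge and the transmissivities add.
Σ(K_i·b_i) = 320×2.41 + 5.33×9.69 + 0.0610×9.38 + 886×6.53 = 6609 m²/day.
Hydraulic gradient i = Δh / L = 5.38 / 1110 = 0.004847.
Q = Σ(K_i·b_i) · W · i = 6609 × 226 × 0.004847 = 7239 m³/day.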